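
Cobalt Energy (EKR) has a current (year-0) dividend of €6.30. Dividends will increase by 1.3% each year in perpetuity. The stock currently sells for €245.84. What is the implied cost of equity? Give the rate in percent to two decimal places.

Rearranging the constant-growth DDM: r = D₁/P₀ + g.
D₁ = 6.30 × (1 + 0.013) = 6.3819.
r = 6.3819 / 245.84 + 0.013 = 0.02596 + 0.013 = 0.03896

3.90%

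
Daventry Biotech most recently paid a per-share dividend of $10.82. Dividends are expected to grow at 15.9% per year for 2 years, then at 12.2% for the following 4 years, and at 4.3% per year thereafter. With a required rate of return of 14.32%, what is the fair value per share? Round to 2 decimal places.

$171.96

Three-stage DDM. Project D₁…D_6; terminal Gordon value at t=6 with g = 0.043; discount at r = 0.1432.
D_1 = 12.5404
D_2 = 14.5343
D_3 = 16.3075
D_4 = 18.2970
D_5 = 20.5292
D_6 = 23.0338
TV_6 = 24.0243/(0.1432−0.043) = 239.7630
P₀ = Σ Dₜ/(1+r)ᵗ + TV_6/(1+r)^6 = 171.9619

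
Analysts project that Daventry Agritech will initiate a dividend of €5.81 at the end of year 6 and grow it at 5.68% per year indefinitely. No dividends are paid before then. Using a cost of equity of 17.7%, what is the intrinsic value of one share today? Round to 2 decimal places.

€21.40

Deferred-dividend DDM. At t=5 the remaining stream is a growing perpetuity with first payment D_6 = 5.81.
V_5 = D_6/(r−g) = 5.81/(0.177−0.0568) = 48.3361
P₀ = V_5/(1+r)^5 = 48.3361/(1+0.177)^5 = 21.3988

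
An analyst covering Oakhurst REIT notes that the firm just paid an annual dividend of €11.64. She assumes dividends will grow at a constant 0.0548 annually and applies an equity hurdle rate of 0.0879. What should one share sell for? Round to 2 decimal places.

Gordon growth model: P₀ = D₁/(r − g). D₁ = 11.64 × (1 + 0.0548) = 12.2779.
P₀ = 12.2779 / (0.0879 − 0.0548) = 12.2779 / 0.0331 = 370.9327

€370.93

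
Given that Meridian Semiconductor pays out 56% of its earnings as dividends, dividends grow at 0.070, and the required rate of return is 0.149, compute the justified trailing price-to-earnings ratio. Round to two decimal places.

7.58

Justified trailing P/E = b(1+g)/(r−g) = 0.56×(1+0.07)/(0.149−0.07) = 7.5848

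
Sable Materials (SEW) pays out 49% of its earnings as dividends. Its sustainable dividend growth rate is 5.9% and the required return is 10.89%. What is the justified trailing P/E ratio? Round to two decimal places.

Justified trailing P/E = b(1+g)/(r−g) = 0.49×(1+0.059)/(0.1089−0.059) = 10.3990

10.40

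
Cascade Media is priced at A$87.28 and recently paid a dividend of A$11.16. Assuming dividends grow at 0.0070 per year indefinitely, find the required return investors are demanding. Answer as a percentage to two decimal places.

13.58%

Rearranging the constant-growth DDM: r = D₁/P₀ + g.
D₁ = 11.16 × (1 + 0.007) = 11.2381.
r = 11.2381 / 87.28 + 0.007 = 0.12876 + 0.007 = 0.13576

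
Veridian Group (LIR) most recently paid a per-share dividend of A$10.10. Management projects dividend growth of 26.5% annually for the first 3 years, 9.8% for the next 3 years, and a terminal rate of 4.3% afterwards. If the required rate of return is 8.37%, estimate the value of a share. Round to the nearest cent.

Three-stage DDM. Project D₁…D_6; terminal Gordon value at t=6 with g = 0.043; discount at r = 0.0837.
D_1 = 12.7765
D_2 = 16.1623
D_3 = 20.4453
D_4 = 22.4489
D_5 = 24.6489
D_6 = 27.0645
TV_6 = 28.2283/(0.0837−0.043) = 693.5693
P₀ = Σ Dₜ/(1+r)ᵗ + TV_6/(1+r)^6 = 519.2816

A$519.28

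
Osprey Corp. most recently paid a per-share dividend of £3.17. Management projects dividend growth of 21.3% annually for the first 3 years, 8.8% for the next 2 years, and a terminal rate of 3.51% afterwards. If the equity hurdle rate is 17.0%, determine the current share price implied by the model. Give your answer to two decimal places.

Three-stage DDM. Project D₁…D_5; terminal Gordon value at t=5 with g = 0.0351; discount at r = 0.17.
D_1 = 3.8452
D_2 = 4.6642
D_3 = 5.6577
D_4 = 6.1556
D_5 = 6.6973
TV_5 = 6.9324/(0.17−0.0351) = 51.3890
P₀ = Σ Dₜ/(1+r)ᵗ + TV_5/(1+r)^5 = 40.0050

£40.01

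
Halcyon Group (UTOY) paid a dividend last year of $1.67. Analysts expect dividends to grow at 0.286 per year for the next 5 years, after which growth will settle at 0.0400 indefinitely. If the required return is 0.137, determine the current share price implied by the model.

$45.41

Two-stage DDM. Project D₁…D_5 at 0.286, terminal growth 0.04, discount at r = 0.137.
D_1 = 2.1476
D_2 = 2.7618
D_3 = 3.5517
D_4 = 4.5675
D_5 = 5.8738
Terminal value at t=5: TV = D_6/(r−g) = 6.1088/(0.137−0.04) = 62.9771
P₀ = 2.1476/(1+0.137)^1 + 2.7618/(1+0.137)^2 + 3.5517/(1+0.137)^3 + 4.5675/(1+0.137)^4 + 5.8738/(1+0.137)^5 + 62.9771/(1+0.137)^5 = 45.4078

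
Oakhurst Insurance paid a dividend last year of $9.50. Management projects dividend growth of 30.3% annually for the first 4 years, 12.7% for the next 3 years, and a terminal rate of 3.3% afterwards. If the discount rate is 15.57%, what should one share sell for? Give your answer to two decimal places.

$215.40

Three-stage DDM. Project D₁…D_7; terminal Gordon value at t=7 with g = 0.033; discount at r = 0.1557.
D_1 = 12.3785
D_2 = 16.1292
D_3 = 21.0163
D_4 = 27.3843
D_5 = 30.8621
D_6 = 34.7816
D_7 = 39.1988
TV_7 = 40.4924/(0.1557−0.033) = 330.0113
P₀ = Σ Dₜ/(1+r)ᵗ + TV_7/(1+r)^7 = 215.3972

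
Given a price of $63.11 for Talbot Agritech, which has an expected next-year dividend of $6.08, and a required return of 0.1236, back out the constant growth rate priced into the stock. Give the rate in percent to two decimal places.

2.73%

From P₀ = D₁/(r − g), the implied growth is g = r − D₁/P₀.
g = 0.1236 − 6.08/63.11 = 0.1236 − 0.09634 = 0.02726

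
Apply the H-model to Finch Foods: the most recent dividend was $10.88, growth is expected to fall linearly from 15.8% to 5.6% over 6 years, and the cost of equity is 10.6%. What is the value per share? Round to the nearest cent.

$296.37

H-model: P₀ = D₀[(1+g_L) + H(g_S−g_L)]/(r−g_L), with H = 6/2 = 3.
P₀ = 10.88 × [(1+0.056) + 3×(0.158−0.056)] / (0.106−0.056)
   = 10.88 × 1.3620 / 0.05 = 296.3712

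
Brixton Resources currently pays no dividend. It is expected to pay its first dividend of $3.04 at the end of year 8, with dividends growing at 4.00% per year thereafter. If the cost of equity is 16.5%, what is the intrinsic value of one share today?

Deferred-dividend DDM. At t=7 the remaining stream is a growing perpetuity with first payment D_8 = 3.04.
V_7 = D_8/(r−g) = 3.04/(0.165−0.04) = 24.3200
P₀ = V_7/(1+r)^7 = 24.3200/(1+0.165)^7 = 8.3499

$8.35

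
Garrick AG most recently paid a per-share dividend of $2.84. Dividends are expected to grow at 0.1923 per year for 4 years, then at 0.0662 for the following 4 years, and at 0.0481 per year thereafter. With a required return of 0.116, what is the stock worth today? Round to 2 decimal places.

Three-stage DDM. Project D₁…D_8; terminal Gordon value at t=8 with g = 0.0481; discount at r = 0.116.
D_1 = 3.3861
D_2 = 4.0373
D_3 = 4.8137
D_4 = 5.7393
D_5 = 6.1193
D_6 = 6.5244
D_7 = 6.9563
D_8 = 7.4168
TV_8 = 7.7735/(0.116−0.0481) = 114.4849
P₀ = Σ Dₜ/(1+r)ᵗ + TV_8/(1+r)^8 = 74.2412

$74.24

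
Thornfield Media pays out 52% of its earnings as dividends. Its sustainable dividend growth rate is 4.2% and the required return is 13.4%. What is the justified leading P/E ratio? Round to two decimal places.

Justified leading P/E = b/(r−g) = 0.52/(0.134−0.042) = 5.6522

5.65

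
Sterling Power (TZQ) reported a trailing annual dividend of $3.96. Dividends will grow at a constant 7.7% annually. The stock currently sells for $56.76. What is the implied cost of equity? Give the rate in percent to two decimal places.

15.21%

Rearranging the constant-growth DDM: r = D₁/P₀ + g.
D₁ = 3.96 × (1 + 0.077) = 4.2649.
r = 4.2649 / 56.76 + 0.077 = 0.07514 + 0.077 = 0.15214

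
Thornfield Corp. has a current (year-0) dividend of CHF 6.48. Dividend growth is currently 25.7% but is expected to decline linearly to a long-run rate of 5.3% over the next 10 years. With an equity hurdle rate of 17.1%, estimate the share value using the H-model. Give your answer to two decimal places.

H-model: P₀ = D₀[(1+g_L) + H(g_S−g_L)]/(r−g_L), with H = 10/2 = 5.
P₀ = 6.48 × [(1+0.053) + 5×(0.257−0.053)] / (0.171−0.053)
   = 6.48 × 2.0730 / 0.118 = 113.8393

CHF 113.84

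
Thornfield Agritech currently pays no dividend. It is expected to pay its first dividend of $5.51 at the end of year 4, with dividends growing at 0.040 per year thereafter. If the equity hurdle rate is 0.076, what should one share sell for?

$122.86

Deferred-dividend DDM. At t=3 the remaining stream is a growing perpetuity with first payment D_4 = 5.51.
V_3 = D_4/(r−g) = 5.51/(0.076−0.04) = 153.0556
P₀ = V_3/(1+r)^3 = 153.0556/(1+0.076)^3 = 122.8605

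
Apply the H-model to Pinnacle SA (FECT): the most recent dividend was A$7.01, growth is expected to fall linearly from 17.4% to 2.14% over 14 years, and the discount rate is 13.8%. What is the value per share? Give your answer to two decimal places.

H-model: P₀ = D₀[(1+g_L) + H(g_S−g_L)]/(r−g_L), with H = 14/2 = 7.
P₀ = 7.01 × [(1+0.0214) + 7×(0.174−0.0214)] / (0.138−0.0214)
   = 7.01 × 2.0896 / 0.1166 = 125.6269

A$125.63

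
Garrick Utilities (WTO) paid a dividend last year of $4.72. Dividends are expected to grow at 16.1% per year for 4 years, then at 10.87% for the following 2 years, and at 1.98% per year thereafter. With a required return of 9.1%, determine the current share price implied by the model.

Three-stage DDM. Project D₁…D_6; terminal Gordon value at t=6 with g = 0.0198; discount at r = 0.091.
D_1 = 5.4799
D_2 = 6.3622
D_3 = 7.3865
D_4 = 8.5757
D_5 = 9.5079
D_6 = 10.5414
TV_6 = 10.7501/(0.091−0.0198) = 150.9851
P₀ = Σ Dₜ/(1+r)ᵗ + TV_6/(1+r)^6 = 124.0448

$124.04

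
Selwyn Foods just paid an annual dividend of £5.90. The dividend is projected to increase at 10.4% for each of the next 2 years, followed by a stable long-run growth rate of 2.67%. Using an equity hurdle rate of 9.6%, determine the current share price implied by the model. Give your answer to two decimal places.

£100.62

Two-stage DDM. Project D₁…D_2 at 0.104, terminal growth 0.0267, discount at r = 0.096.
D_1 = 6.5136
D_2 = 7.1910
Terminal value at t=2: TV = D_3/(r−g) = 7.3830/(0.096−0.0267) = 106.5370
P₀ = 6.5136/(1+0.096)^1 + 7.1910/(1+0.096)^2 + 106.5370/(1+0.096)^2 = 100.6205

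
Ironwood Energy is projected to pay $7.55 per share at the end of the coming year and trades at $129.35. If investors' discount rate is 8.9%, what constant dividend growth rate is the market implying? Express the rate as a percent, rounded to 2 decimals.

3.06%

From P₀ = D₁/(r − g), the implied growth is g = r − D₁/P₀.
g = 0.089 − 7.55/129.35 = 0.089 − 0.05837 = 0.03063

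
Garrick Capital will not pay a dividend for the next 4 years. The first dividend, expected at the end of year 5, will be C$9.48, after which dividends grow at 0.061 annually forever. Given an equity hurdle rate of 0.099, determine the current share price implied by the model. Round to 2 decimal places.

Deferred-dividend DDM. At t=4 the remaining stream is a growing perpetuity with first payment D_5 = 9.48.
V_4 = D_5/(r−g) = 9.48/(0.099−0.061) = 249.4737
P₀ = V_4/(1+r)^4 = 249.4737/(1+0.099)^4 = 171.0149

C$171.01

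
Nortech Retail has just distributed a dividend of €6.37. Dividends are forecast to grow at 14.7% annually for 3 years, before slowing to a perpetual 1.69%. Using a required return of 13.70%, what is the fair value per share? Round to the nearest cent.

Two-stage DDM. Project D₁…D_3 at 0.147, terminal growth 0.0169, discount at r = 0.137.
D_1 = 7.3064
D_2 = 8.3804
D_3 = 9.6124
Terminal value at t=3: TV = D_4/(r−g) = 9.7748/(0.137−0.0169) = 81.3889
P₀ = 7.3064/(1+0.137)^1 + 8.3804/(1+0.137)^2 + 9.6124/(1+0.137)^3 + 81.3889/(1+0.137)^3 = 74.8193

€74.82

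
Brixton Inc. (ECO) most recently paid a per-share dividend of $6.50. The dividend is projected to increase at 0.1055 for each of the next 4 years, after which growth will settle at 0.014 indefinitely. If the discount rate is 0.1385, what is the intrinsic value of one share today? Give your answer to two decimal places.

$71.23

Two-stage DDM. Project D₁…D_4 at 0.1055, terminal growth 0.014, discount at r = 0.1385.
D_1 = 7.1857
D_2 = 7.9438
D_3 = 8.7819
D_4 = 9.7084
Terminal value at t=4: TV = D_5/(r−g) = 9.8443/(0.1385−0.014) = 79.0709
P₀ = 7.1857/(1+0.1385)^1 + 7.9438/(1+0.1385)^2 + 8.7819/(1+0.1385)^3 + 9.7084/(1+0.1385)^4 + 79.0709/(1+0.1385)^4 = 71.2333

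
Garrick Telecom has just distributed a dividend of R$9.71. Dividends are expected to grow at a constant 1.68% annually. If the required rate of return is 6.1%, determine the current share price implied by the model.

Gordon growth model: P₀ = D₁/(r − g). D₁ = 9.71 × (1 + 0.0168) = 9.8731.
P₀ = 9.8731 / (0.061 − 0.0168) = 9.8731 / 0.0442 = 223.3739

R$223.37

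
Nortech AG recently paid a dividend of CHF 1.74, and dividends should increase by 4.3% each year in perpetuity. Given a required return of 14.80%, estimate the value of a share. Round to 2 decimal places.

CHF 17.28

Gordon growth model: P₀ = D₁/(r − g). D₁ = 1.74 × (1 + 0.043) = 1.8148.
P₀ = 1.8148 / (0.148 − 0.043) = 1.8148 / 0.105 = 17.2840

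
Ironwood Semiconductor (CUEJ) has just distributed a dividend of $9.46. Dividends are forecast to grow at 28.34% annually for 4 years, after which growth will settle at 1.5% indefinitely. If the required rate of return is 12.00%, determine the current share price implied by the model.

$211.47

Two-stage DDM. Project D₁…D_4 at 0.2834, terminal growth 0.015, discount at r = 0.12.
D_1 = 12.1410
D_2 = 15.5817
D_3 = 19.9976
D_4 = 25.6649
Terminal value at t=4: TV = D_5/(r−g) = 26.0499/(0.12−0.015) = 248.0939
P₀ = 12.1410/(1+0.12)^1 + 15.5817/(1+0.12)^2 + 19.9976/(1+0.12)^3 + 25.6649/(1+0.12)^4 + 248.0939/(1+0.12)^4 = 211.4743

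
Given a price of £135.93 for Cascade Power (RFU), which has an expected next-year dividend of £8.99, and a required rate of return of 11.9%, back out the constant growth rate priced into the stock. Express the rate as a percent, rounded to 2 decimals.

From P₀ = D₁/(r − g), the implied growth is g = r − D₁/P₀.
g = 0.119 − 8.99/135.93 = 0.119 − 0.06614 = 0.05286

5.29%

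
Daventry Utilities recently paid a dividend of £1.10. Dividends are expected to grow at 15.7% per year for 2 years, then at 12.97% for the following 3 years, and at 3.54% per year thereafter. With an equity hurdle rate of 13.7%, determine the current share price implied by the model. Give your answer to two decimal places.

£17.02

Three-stage DDM. Project D₁…D_5; terminal Gordon value at t=5 with g = 0.0354; discount at r = 0.137.
D_1 = 1.2727
D_2 = 1.4725
D_3 = 1.6635
D_4 = 1.8793
D_5 = 2.1230
TV_5 = 2.1981/(0.137−0.0354) = 21.6353
P₀ = Σ Dₜ/(1+r)ᵗ + TV_5/(1+r)^5 = 17.0175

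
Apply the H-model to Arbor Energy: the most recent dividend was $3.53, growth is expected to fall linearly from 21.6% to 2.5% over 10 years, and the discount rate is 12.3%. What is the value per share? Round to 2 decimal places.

H-model: P₀ = D₀[(1+g_L) + H(g_S−g_L)]/(r−g_L), with H = 10/2 = 5.
P₀ = 3.53 × [(1+0.025) + 5×(0.216−0.025)] / (0.123−0.025)
   = 3.53 × 1.9800 / 0.098 = 71.3204

$71.32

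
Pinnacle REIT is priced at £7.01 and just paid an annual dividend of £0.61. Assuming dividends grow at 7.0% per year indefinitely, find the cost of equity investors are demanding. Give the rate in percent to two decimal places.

Rearranging the constant-growth DDM: r = D₁/P₀ + g.
D₁ = 0.61 × (1 + 0.07) = 0.6527.
r = 0.6527 / 7.01 + 0.07 = 0.09311 + 0.07 = 0.16311

16.31%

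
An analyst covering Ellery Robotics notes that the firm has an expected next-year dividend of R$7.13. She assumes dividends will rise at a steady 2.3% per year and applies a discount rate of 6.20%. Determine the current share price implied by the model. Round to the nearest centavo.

Gordon growth model: P₀ = D₁/(r − g), with D₁ = 7.13 given directly.
P₀ = 7.1300 / (0.062 − 0.023) = 7.1300 / 0.039 = 182.8205

R$182.82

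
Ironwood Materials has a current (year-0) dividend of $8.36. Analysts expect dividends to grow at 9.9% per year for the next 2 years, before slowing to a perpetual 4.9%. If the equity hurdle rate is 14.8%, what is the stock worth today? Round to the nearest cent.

$96.85

Two-stage DDM. Project D₁…D_2 at 0.099, terminal growth 0.049, discount at r = 0.148.
D_1 = 9.1876
D_2 = 10.0972
Terminal value at t=2: TV = D_3/(r−g) = 10.5920/(0.148−0.049) = 106.9897
P₀ = 9.1876/(1+0.148)^1 + 10.0972/(1+0.148)^2 + 106.9897/(1+0.148)^2 = 96.8464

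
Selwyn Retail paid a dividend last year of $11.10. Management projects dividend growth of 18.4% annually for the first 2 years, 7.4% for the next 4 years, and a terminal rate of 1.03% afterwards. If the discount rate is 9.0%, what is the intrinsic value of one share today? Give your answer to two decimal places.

$232.13

Three-stage DDM. Project D₁…D_6; terminal Gordon value at t=6 with g = 0.0103; discount at r = 0.09.
D_1 = 13.1424
D_2 = 15.5606
D_3 = 16.7121
D_4 = 17.9488
D_5 = 19.2770
D_6 = 20.7035
TV_6 = 20.9167/(0.09−0.0103) = 262.4433
P₀ = Σ Dₜ/(1+r)ᵗ + TV_6/(1+r)^6 = 232.1344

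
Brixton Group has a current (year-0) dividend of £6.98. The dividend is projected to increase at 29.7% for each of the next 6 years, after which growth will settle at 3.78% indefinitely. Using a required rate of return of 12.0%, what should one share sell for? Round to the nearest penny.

Two-stage DDM. Project D₁…D_6 at 0.297, terminal growth 0.0378, discount at r = 0.12.
D_1 = 9.0531
D_2 = 11.7418
D_3 = 15.2291
D_4 = 19.7522
D_5 = 25.6186
D_6 = 33.2273
Terminal value at t=6: TV = D_7/(r−g) = 34.4833/(0.12−0.0378) = 419.5050
P₀ = 9.0531/(1+0.12)^1 + 11.7418/(1+0.12)^2 + 15.2291/(1+0.12)^3 + 19.7522/(1+0.12)^4 + 25.6186/(1+0.12)^5 + 33.2273/(1+0.12)^6 + 419.5050/(1+0.12)^6 = 284.7412

£284.74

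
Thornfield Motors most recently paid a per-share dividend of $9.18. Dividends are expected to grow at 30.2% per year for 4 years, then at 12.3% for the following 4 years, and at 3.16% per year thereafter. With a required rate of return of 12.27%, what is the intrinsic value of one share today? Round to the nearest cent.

Three-stage DDM. Project D₁…D_8; terminal Gordon value at t=8 with g = 0.0316; discount at r = 0.1227.
D_1 = 11.9524
D_2 = 15.5620
D_3 = 20.2617
D_4 = 26.3807
D_5 = 29.6255
D_6 = 33.2695
D_7 = 37.3616
D_8 = 41.9571
TV_8 = 43.2830/(0.1227−0.0316) = 475.1148
P₀ = Σ Dₜ/(1+r)ᵗ + TV_8/(1+r)^8 = 308.6085

$308.61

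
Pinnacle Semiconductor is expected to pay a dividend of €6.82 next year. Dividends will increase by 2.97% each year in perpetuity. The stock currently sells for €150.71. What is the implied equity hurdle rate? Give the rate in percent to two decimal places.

Rearranging the constant-growth DDM: r = D₁/P₀ + g.
r = 6.8200 / 150.71 + 0.0297 = 0.04525 + 0.0297 = 0.07495

7.50%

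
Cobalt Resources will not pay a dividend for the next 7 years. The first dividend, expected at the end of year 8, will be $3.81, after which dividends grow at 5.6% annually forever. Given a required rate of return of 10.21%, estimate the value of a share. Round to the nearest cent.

$41.85

Deferred-dividend DDM. At t=7 the remaining stream is a growing perpetuity with first payment D_8 = 3.81.
V_7 = D_8/(r−g) = 3.81/(0.1021−0.056) = 82.6464
P₀ = V_7/(1+r)^7 = 82.6464/(1+0.1021)^7 = 41.8482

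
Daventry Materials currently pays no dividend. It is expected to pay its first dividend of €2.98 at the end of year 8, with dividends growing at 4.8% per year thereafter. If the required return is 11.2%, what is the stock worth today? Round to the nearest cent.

€22.15

Deferred-dividend DDM. At t=7 the remaining stream is a growing perpetuity with first payment D_8 = 2.98.
V_7 = D_8/(r−g) = 2.98/(0.112−0.048) = 46.5625
P₀ = V_7/(1+r)^7 = 46.5625/(1+0.112)^7 = 22.1464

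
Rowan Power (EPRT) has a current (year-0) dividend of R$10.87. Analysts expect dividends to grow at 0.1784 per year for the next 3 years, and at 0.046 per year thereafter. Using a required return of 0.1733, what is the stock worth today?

R$123.38

Two-stage DDM. Project D₁…D_3 at 0.1784, terminal growth 0.046, discount at r = 0.1733.
D_1 = 12.8092
D_2 = 15.0944
D_3 = 17.7872
Terminal value at t=3: TV = D_4/(r−g) = 18.6054/(0.1733−0.046) = 146.1541
P₀ = 12.8092/(1+0.1733)^1 + 15.0944/(1+0.1733)^2 + 17.7872/(1+0.1733)^3 + 146.1541/(1+0.1733)^3 = 123.3808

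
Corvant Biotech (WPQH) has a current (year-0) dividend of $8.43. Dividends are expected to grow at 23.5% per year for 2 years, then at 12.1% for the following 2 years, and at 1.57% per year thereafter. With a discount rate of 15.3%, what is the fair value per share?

Three-stage DDM. Project D₁…D_4; terminal Gordon value at t=4 with g = 0.0157; discount at r = 0.153.
D_1 = 10.4110
D_2 = 12.8576
D_3 = 14.4134
D_4 = 16.1574
TV_4 = 16.4111/(0.153−0.0157) = 119.5274
P₀ = Σ Dₜ/(1+r)ᵗ + TV_4/(1+r)^4 = 104.8785

$104.88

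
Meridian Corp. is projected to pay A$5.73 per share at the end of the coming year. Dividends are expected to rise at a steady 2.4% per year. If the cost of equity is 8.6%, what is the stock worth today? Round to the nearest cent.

Gordon growth model: P₀ = D₁/(r − g), with D₁ = 5.73 given directly.
P₀ = 5.7300 / (0.086 − 0.024) = 5.7300 / 0.062 = 92.4194

A$92.42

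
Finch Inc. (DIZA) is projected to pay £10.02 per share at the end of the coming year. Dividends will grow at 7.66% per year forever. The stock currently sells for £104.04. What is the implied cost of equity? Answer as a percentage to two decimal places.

17.29%

Rearranging the constant-growth DDM: r = D₁/P₀ + g.
r = 10.0200 / 104.04 + 0.0766 = 0.09631 + 0.0766 = 0.17291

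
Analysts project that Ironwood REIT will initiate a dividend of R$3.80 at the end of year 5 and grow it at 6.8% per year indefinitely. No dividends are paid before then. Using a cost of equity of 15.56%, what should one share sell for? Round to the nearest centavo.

R$24.32

Deferred-dividend DDM. At t=4 the remaining stream is a growing perpetuity with first payment D_5 = 3.80.
V_4 = D_5/(r−g) = 3.80/(0.1556−0.068) = 43.3790
P₀ = V_4/(1+r)^4 = 43.3790/(1+0.1556)^4 = 24.3248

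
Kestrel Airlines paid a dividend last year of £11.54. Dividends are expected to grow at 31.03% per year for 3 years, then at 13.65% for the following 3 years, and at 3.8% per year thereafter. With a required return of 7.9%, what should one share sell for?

Three-stage DDM. Project D₁…D_6; terminal Gordon value at t=6 with g = 0.038; discount at r = 0.079.
D_1 = 15.1209
D_2 = 19.8129
D_3 = 25.9608
D_4 = 29.5044
D_5 = 33.5318
D_6 = 38.1089
TV_6 = 39.5570/(0.079−0.038) = 964.8057
P₀ = Σ Dₜ/(1+r)ᵗ + TV_6/(1+r)^6 = 731.9206

£731.92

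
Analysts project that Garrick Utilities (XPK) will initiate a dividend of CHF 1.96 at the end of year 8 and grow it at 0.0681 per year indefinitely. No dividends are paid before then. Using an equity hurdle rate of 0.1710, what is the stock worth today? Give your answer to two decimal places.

Deferred-dividend DDM. At t=7 the remaining stream is a growing perpetuity with first payment D_8 = 1.96.
V_7 = D_8/(r−g) = 1.96/(0.171−0.0681) = 19.0476
P₀ = V_7/(1+r)^7 = 19.0476/(1+0.171)^7 = 6.3087

CHF 6.31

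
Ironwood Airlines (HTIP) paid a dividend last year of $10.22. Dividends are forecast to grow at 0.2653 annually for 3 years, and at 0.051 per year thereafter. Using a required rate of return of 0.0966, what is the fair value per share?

$402.94

Two-stage DDM. Project D₁…D_3 at 0.2653, terminal growth 0.051, discount at r = 0.0966.
D_1 = 12.9314
D_2 = 16.3621
D_3 = 20.7029
Terminal value at t=3: TV = D_4/(r−g) = 21.7588/(0.0966−0.051) = 477.1658
P₀ = 12.9314/(1+0.0966)^1 + 16.3621/(1+0.0966)^2 + 20.7029/(1+0.0966)^3 + 477.1658/(1+0.0966)^3 = 402.9448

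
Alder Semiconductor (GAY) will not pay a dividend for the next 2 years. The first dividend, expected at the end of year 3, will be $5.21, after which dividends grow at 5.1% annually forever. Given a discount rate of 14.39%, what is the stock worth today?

Deferred-dividend DDM. At t=2 the remaining stream is a growing perpetuity with first payment D_3 = 5.21.
V_2 = D_3/(r−g) = 5.21/(0.1439−0.051) = 56.0818
P₀ = V_2/(1+r)^2 = 56.0818/(1+0.1439)^2 = 42.8594

$42.86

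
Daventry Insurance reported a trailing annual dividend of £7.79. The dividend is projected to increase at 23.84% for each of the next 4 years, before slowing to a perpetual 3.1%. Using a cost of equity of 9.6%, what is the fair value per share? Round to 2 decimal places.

£244.10

Two-stage DDM. Project D₁…D_4 at 0.2384, terminal growth 0.031, discount at r = 0.096.
D_1 = 9.6471
D_2 = 11.9470
D_3 = 14.7952
D_4 = 18.3224
Terminal value at t=4: TV = D_5/(r−g) = 18.8903/(0.096−0.031) = 290.6207
P₀ = 9.6471/(1+0.096)^1 + 11.9470/(1+0.096)^2 + 14.7952/(1+0.096)^3 + 18.3224/(1+0.096)^4 + 290.6207/(1+0.096)^4 = 244.0955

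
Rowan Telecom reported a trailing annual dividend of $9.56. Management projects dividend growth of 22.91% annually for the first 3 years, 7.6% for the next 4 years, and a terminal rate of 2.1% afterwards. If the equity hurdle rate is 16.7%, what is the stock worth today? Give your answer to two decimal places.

$124.91

Three-stage DDM. Project D₁…D_7; terminal Gordon value at t=7 with g = 0.021; discount at r = 0.167.
D_1 = 11.7502
D_2 = 14.4422
D_3 = 17.7509
D_4 = 19.0999
D_5 = 20.5515
D_6 = 22.1134
D_7 = 23.7941
TV_7 = 24.2937/(0.167−0.021) = 166.3955
P₀ = Σ Dₜ/(1+r)ᵗ + TV_7/(1+r)^7 = 124.9088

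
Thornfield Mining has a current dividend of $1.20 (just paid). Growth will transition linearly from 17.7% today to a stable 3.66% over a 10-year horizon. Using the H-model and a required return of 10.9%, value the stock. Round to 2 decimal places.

H-model: P₀ = D₀[(1+g_L) + H(g_S−g_L)]/(r−g_L), with H = 10/2 = 5.
P₀ = 1.20 × [(1+0.0366) + 5×(0.177−0.0366)] / (0.109−0.0366)
   = 1.20 × 1.7386 / 0.0724 = 28.8166

$28.82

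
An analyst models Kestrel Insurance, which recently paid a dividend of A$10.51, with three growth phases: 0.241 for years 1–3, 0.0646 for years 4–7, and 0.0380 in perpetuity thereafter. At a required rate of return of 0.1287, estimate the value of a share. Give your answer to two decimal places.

Three-stage DDM. Project D₁…D_7; terminal Gordon value at t=7 with g = 0.038; discount at r = 0.1287.
D_1 = 13.0429
D_2 = 16.1863
D_3 = 20.0871
D_4 = 21.3848
D_5 = 22.7662
D_6 = 24.2369
D_7 = 25.8026
TV_7 = 26.7831/(0.1287−0.038) = 295.2936
P₀ = Σ Dₜ/(1+r)ᵗ + TV_7/(1+r)^7 = 213.1465

A$213.15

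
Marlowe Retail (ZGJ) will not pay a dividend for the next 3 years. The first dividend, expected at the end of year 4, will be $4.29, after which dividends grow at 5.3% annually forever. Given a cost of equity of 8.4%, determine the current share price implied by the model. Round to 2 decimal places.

$108.64

Deferred-dividend DDM. At t=3 the remaining stream is a growing perpetuity with first payment D_4 = 4.29.
V_3 = D_4/(r−g) = 4.29/(0.084−0.053) = 138.3871
P₀ = V_3/(1+r)^3 = 138.3871/(1+0.084)^3 = 108.6445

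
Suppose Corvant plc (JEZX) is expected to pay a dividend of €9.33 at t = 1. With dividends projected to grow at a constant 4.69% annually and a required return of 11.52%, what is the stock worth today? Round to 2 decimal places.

Gordon growth model: P₀ = D₁/(r − g), with D₁ = 9.33 given directly.
P₀ = 9.3300 / (0.1152 − 0.0469) = 9.3300 / 0.0683 = 136.6032

€136.60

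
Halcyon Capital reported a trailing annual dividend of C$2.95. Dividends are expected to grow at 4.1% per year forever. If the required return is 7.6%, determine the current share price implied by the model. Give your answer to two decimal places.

C$87.74

Gordon growth model: P₀ = D₁/(r − g). D₁ = 2.95 × (1 + 0.041) = 3.0709.
P₀ = 3.0709 / (0.076 − 0.041) = 3.0709 / 0.035 = 87.7414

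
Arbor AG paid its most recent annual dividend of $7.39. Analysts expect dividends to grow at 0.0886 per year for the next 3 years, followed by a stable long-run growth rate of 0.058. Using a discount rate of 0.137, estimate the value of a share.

$107.20

Two-stage DDM. Project D₁…D_3 at 0.0886, terminal growth 0.058, discount at r = 0.137.
D_1 = 8.0448
D_2 = 8.7575
D_3 = 9.5334
Terminal value at t=3: TV = D_4/(r−g) = 10.0864/(0.137−0.058) = 127.6756
P₀ = 8.0448/(1+0.137)^1 + 8.7575/(1+0.137)^2 + 9.5334/(1+0.137)^3 + 127.6756/(1+0.137)^3 = 107.1969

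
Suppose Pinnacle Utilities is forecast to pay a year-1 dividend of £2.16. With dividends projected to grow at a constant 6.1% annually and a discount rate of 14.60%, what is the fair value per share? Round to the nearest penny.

£25.41

Gordon growth model: P₀ = D₁/(r − g), with D₁ = 2.16 given directly.
P₀ = 2.1600 / (0.146 − 0.061) = 2.1600 / 0.085 = 25.4118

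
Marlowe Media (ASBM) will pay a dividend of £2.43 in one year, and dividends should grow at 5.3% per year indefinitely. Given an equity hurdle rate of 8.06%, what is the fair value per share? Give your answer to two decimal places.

£88.04

Gordon growth model: P₀ = D₁/(r − g), with D₁ = 2.43 given directly.
P₀ = 2.4300 / (0.0806 − 0.053) = 2.4300 / 0.0276 = 88.0435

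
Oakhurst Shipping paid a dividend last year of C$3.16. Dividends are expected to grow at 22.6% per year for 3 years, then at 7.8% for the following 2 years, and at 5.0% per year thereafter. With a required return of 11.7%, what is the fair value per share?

Three-stage DDM. Project D₁…D_5; terminal Gordon value at t=5 with g = 0.05; discount at r = 0.117.
D_1 = 3.8742
D_2 = 4.7497
D_3 = 5.8232
D_4 = 6.2774
D_5 = 6.7670
TV_5 = 7.1053/(0.117−0.05) = 106.0500
P₀ = Σ Dₜ/(1+r)ᵗ + TV_5/(1+r)^5 = 80.3655

C$80.37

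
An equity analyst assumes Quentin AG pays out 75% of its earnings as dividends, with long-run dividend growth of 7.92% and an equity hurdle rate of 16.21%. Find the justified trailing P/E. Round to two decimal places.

9.76

Justified trailing P/E = b(1+g)/(r−g) = 0.75×(1+0.0792)/(0.1621−0.0792) = 9.7636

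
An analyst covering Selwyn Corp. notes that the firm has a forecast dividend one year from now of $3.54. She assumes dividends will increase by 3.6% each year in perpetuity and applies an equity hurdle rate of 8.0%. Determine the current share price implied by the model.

Gordon growth model: P₀ = D₁/(r − g), with D₁ = 3.54 given directly.
P₀ = 3.5400 / (0.08 − 0.036) = 3.5400 / 0.044 = 80.4545

$80.45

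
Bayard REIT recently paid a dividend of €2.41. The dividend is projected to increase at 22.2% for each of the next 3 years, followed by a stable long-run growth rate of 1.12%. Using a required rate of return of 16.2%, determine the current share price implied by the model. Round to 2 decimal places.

Two-stage DDM. Project D₁…D_3 at 0.222, terminal growth 0.0112, discount at r = 0.162.
D_1 = 2.9450
D_2 = 3.5988
D_3 = 4.3978
Terminal value at t=3: TV = D_4/(r−g) = 4.4470/(0.162−0.0112) = 29.4894
P₀ = 2.9450/(1+0.162)^1 + 3.5988/(1+0.162)^2 + 4.3978/(1+0.162)^3 + 29.4894/(1+0.162)^3 = 26.7979

€26.80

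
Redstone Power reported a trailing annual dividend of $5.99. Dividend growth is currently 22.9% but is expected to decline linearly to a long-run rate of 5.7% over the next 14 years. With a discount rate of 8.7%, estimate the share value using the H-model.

H-model: P₀ = D₀[(1+g_L) + H(g_S−g_L)]/(r−g_L), with H = 14/2 = 7.
P₀ = 5.99 × [(1+0.057) + 7×(0.229−0.057)] / (0.087−0.057)
   = 5.99 × 2.2610 / 0.03 = 451.4463

$451.45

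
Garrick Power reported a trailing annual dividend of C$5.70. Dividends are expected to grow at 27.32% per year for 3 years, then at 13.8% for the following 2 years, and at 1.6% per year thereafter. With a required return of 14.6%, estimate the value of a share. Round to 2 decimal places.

Three-stage DDM. Project D₁…D_5; terminal Gordon value at t=5 with g = 0.016; discount at r = 0.146.
D_1 = 7.2572
D_2 = 9.2399
D_3 = 11.7643
D_4 = 13.3877
D_5 = 15.2352
TV_5 = 15.4790/(0.146−0.016) = 119.0693
P₀ = Σ Dₜ/(1+r)ᵗ + TV_5/(1+r)^5 = 96.8932

C$96.89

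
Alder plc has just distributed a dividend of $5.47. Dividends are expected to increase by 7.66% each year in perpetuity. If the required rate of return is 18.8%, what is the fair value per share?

$52.86

Gordon growth model: P₀ = D₁/(r − g). D₁ = 5.47 × (1 + 0.0766) = 5.8890.
P₀ = 5.8890 / (0.188 − 0.0766) = 5.8890 / 0.1114 = 52.8636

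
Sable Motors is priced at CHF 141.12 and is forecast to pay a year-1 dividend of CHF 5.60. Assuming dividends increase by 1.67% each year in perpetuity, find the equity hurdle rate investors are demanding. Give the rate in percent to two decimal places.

5.64%

Rearranging the constant-growth DDM: r = D₁/P₀ + g.
r = 5.6000 / 141.12 + 0.0167 = 0.03968 + 0.0167 = 0.05638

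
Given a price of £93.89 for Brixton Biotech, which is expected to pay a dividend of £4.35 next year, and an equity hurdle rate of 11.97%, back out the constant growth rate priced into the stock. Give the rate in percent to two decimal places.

From P₀ = D₁/(r − g), the implied growth is g = r − D₁/P₀.
g = 0.1197 − 4.35/93.89 = 0.1197 − 0.04633 = 0.07337

7.34%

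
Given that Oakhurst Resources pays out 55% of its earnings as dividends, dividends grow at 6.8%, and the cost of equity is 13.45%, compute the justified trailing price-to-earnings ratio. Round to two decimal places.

8.83

Justified trailing P/E = b(1+g)/(r−g) = 0.55×(1+0.068)/(0.1345−0.068) = 8.8331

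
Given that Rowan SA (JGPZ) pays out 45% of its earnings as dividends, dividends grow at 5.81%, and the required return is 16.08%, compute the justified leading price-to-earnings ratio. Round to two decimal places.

Justified leading P/E = b/(r−g) = 0.45/(0.1608−0.0581) = 4.3817

4.38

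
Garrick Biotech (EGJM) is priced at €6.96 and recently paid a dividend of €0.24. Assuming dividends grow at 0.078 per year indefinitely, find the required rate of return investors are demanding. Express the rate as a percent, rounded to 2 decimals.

Rearranging the constant-growth DDM: r = D₁/P₀ + g.
D₁ = 0.24 × (1 + 0.078) = 0.2587.
r = 0.2587 / 6.96 + 0.078 = 0.03717 + 0.078 = 0.11517

11.52%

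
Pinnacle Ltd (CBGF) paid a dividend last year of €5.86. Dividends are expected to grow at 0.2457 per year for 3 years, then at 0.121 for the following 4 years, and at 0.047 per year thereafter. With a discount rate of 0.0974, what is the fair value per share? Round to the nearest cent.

Three-stage DDM. Project D₁…D_7; terminal Gordon value at t=7 with g = 0.047; discount at r = 0.0974.
D_1 = 7.2998
D_2 = 9.0934
D_3 = 11.3276
D_4 = 12.6982
D_5 = 14.2347
D_6 = 15.9571
D_7 = 17.8879
TV_7 = 18.7287/(0.0974−0.047) = 371.6008
P₀ = Σ Dₜ/(1+r)ᵗ + TV_7/(1+r)^7 = 252.8173

€252.82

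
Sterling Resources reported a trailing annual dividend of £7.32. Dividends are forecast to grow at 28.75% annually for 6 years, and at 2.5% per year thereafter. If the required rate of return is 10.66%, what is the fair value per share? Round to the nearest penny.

Two-stage DDM. Project D₁…D_6 at 0.2875, terminal growth 0.025, discount at r = 0.1066.
D_1 = 9.4245
D_2 = 12.1340
D_3 = 15.6226
D_4 = 20.1141
D_5 = 25.8969
D_6 = 33.3422
Terminal value at t=6: TV = D_7/(r−g) = 34.1758/(0.1066−0.025) = 418.8208
P₀ = 9.4245/(1+0.1066)^1 + 12.1340/(1+0.1066)^2 + 15.6226/(1+0.1066)^3 + 20.1141/(1+0.1066)^4 + 25.8969/(1+0.1066)^5 + 33.3422/(1+0.1066)^6 + 418.8208/(1+0.1066)^6 = 305.2093

£305.21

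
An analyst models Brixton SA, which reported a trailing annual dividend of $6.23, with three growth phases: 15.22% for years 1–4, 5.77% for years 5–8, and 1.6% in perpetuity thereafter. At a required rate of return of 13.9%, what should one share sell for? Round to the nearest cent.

Three-stage DDM. Project D₁…D_8; terminal Gordon value at t=8 with g = 0.016; discount at r = 0.139.
D_1 = 7.1782
D_2 = 8.2707
D_3 = 9.5295
D_4 = 10.9799
D_5 = 11.6135
D_6 = 12.2836
D_7 = 12.9923
D_8 = 13.7420
TV_8 = 13.9619/(0.139−0.016) = 113.5111
P₀ = Σ Dₜ/(1+r)ᵗ + TV_8/(1+r)^8 = 87.4826

$87.48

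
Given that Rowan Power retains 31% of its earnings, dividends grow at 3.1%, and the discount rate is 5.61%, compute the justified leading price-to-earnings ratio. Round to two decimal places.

27.49

Payout ratio b = 1 − 0.31 = 0.69.
Justified leading P/E = b/(r−g) = 0.69/(0.0561−0.031) = 27.4900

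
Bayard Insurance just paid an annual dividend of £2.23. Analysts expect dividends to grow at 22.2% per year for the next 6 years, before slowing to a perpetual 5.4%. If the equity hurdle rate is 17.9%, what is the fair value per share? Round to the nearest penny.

Two-stage DDM. Project D₁…D_6 at 0.222, terminal growth 0.054, discount at r = 0.179.
D_1 = 2.7251
D_2 = 3.3300
D_3 = 4.0693
D_4 = 4.9727
D_5 = 6.0766
D_6 = 7.4256
Terminal value at t=6: TV = D_7/(r−g) = 7.8266/(0.179−0.054) = 62.6127
P₀ = 2.7251/(1+0.179)^1 + 3.3300/(1+0.179)^2 + 4.0693/(1+0.179)^3 + 4.9727/(1+0.179)^4 + 6.0766/(1+0.179)^5 + 7.4256/(1+0.179)^6 + 62.6127/(1+0.179)^6 = 38.5077

£38.51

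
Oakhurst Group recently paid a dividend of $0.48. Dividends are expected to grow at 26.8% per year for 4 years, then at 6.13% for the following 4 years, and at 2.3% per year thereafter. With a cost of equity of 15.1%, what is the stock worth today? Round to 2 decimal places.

Three-stage DDM. Project D₁…D_8; terminal Gordon value at t=8 with g = 0.023; discount at r = 0.151.
D_1 = 0.6086
D_2 = 0.7718
D_3 = 0.9786
D_4 = 1.2408
D_5 = 1.3169
D_6 = 1.3976
D_7 = 1.4833
D_8 = 1.5742
TV_8 = 1.6104/(0.151−0.023) = 12.5816
P₀ = Σ Dₜ/(1+r)ᵗ + TV_8/(1+r)^8 = 8.8628

$8.86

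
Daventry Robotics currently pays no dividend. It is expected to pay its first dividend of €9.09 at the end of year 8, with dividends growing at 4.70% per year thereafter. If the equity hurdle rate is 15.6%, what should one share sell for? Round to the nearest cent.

€30.23

Deferred-dividend DDM. At t=7 the remaining stream is a growing perpetuity with first payment D_8 = 9.09.
V_7 = D_8/(r−g) = 9.09/(0.156−0.047) = 83.3945
P₀ = V_7/(1+r)^7 = 83.3945/(1+0.156)^7 = 30.2296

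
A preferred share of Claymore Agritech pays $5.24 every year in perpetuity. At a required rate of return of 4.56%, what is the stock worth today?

$114.91

Zero-growth DDM (perpetuity): P₀ = D/r = 5.24 / 0.0456 = 114.9123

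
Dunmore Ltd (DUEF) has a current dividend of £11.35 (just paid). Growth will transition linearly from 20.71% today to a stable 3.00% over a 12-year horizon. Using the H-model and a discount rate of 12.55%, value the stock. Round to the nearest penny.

H-model: P₀ = D₀[(1+g_L) + H(g_S−g_L)]/(r−g_L), with H = 12/2 = 6.
P₀ = 11.35 × [(1+0.03) + 6×(0.2071−0.03)] / (0.1255−0.03)
   = 11.35 × 2.0926 / 0.0955 = 248.7017

£248.70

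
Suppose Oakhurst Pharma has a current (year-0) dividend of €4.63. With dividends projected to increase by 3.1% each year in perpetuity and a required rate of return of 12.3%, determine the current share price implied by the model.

€51.89

Gordon growth model: P₀ = D₁/(r − g). D₁ = 4.63 × (1 + 0.031) = 4.7735.
P₀ = 4.7735 / (0.123 − 0.031) = 4.7735 / 0.092 = 51.8862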